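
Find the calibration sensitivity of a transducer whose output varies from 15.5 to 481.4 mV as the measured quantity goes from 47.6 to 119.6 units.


Sensitivity = (y2 - y1) / (x2 - x1).
S = (481.4 - 15.5) / (119.6 - 47.6)
S = 465.9 / 72.0
S = 6.4708 mV/unit

6.4708 mV/unit


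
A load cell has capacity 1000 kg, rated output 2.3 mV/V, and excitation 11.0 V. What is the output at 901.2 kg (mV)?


Vout = rated_output * Vex * (load / capacity).
Vout = 2.3 * 11.0 * (901.2 / 1000)
Vout = 2.3 * 11.0 * 0.9012
Vout = 22.8 mV

22.8 mV


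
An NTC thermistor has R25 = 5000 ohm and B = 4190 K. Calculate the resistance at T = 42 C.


NTC thermistor equation: Rt = R25 * exp(B * (1/T - 1/T25)).
T in Kelvin: 315.15 K, T25 = 298.15 K
1/T - 1/T25 = 1/315.15 - 1/298.15 = -0.00018092
B * (1/T - 1/T25) = 4190 * -0.00018092 = -0.7581
Rt = 5000 * exp(-0.7581) = 2342.8 ohm

2342.8 ohm


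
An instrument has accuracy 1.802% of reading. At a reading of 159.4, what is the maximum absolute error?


Absolute error = (accuracy% / 100) * reading.
Error = (1.802 / 100) * 159.4
Error = 0.01802 * 159.4
Error = 2.8724

2.8724


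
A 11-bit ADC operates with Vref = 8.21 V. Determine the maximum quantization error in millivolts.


The maximum quantization error is +/- LSB/2.
LSB = Vref / 2^n = 8.21 / 2048 = 0.00400879 V
Max error = LSB / 2 = 0.00400879 / 2 = 0.00200439 V
Max error = 2.0044 mV

2.0044 mV


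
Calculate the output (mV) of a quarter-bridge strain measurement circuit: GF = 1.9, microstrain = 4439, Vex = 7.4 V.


Quarter bridge output: Vout = (GF * epsilon * Vex) / 4.
Vout = (1.9 * 4439e-6 * 7.4) / 4
Vout = 0.06241234 / 4 V
Vout = 0.01560309 V = 15.6031 mV

15.6031 mV


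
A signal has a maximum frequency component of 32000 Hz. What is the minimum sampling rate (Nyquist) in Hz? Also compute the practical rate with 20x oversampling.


By Nyquist theorem, fs_min = 2 * fmax.
fs_min = 2 * 32000 = 64000 Hz
Practical rate = 20 * fs_min = 20 * 64000 = 1280000 Hz

fs_min = 64000 Hz, fs_practical = 1280000 Hz


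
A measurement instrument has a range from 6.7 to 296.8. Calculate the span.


Span = upper range - lower range.
Span = 296.8 - (6.7)
Span = 290.1

290.1


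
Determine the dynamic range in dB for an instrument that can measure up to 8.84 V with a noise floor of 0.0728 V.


Dynamic range = 20 * log10(Vmax / Vnoise).
DR = 20 * log10(8.84 / 0.0728)
DR = 20 * log10(121.43)
DR = 41.69 dB

41.69 dB


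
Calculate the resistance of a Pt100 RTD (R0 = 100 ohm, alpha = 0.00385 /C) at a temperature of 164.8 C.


The RTD equation: Rt = R0 * (1 + alpha * T).
Rt = 100 * (1 + 0.00385 * 164.8)
Rt = 100 * (1 + 0.63448)
Rt = 100 * 1.63448
Rt = 163.448 ohm

163.448 ohm


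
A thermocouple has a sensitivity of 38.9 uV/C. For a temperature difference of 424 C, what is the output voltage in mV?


The thermocouple output V = sensitivity * dT.
V = 38.9 uV/C * 424 C
V = 16493.6 uV
V = 16.494 mV

16.494 mV


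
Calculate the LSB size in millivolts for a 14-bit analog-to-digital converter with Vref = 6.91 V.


The resolution (LSB) of an ADC is Vref / 2^n.
LSB = 6.91 / 2^14
LSB = 6.91 / 16384
LSB = 0.00042175 V = 0.42175293 mV

0.42175293 mV


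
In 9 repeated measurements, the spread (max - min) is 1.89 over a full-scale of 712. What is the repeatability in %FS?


Repeatability = (spread / full scale) * 100%.
R = (1.89 / 712) * 100
R = 0.265 %FS

0.265 %FS


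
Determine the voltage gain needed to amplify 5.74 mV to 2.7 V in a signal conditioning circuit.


Gain = Vout / Vin (converting to same units).
G = 2.7 V / 5.74 mV
G = 2700.0 mV / 5.74 mV
G = 470.38

470.38


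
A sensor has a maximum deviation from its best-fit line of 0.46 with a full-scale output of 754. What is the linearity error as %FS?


Linearity error = (max deviation / full scale) * 100%.
Linearity = (0.46 / 754) * 100
Linearity = 0.061 %FS

0.061 %FS


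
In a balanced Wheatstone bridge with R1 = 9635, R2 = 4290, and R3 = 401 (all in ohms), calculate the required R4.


At balance: R1*R4 = R2*R3, so R4 = R2*R3/R1.
R4 = 4290 * 401 / 9635
R4 = 1720290 / 9635
R4 = 178.55 ohm

178.55 ohm


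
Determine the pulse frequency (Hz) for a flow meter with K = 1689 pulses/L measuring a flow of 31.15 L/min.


Frequency = K * Q / 60 (converting L/min to L/s).
f = 1689 * 31.15 / 60
f = 52612.35 / 60
f = 876.87 Hz

876.87 Hz


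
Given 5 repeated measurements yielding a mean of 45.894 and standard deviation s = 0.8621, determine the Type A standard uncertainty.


The standard uncertainty for Type A evaluation is u = s / sqrt(n).
u = 0.8621 / sqrt(5)
u = 0.8621 / 2.2361
u = 0.3855

0.3855


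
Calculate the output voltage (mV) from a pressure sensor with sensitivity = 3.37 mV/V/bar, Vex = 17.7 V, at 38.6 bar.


Output = sensitivity * Vex * P.
Vout = 3.37 * 17.7 * 38.6
Vout = 59.649 * 38.6
Vout = 2302.45 mV

2302.45 mV


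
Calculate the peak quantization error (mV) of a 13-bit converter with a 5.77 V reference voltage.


The maximum quantization error is +/- LSB/2.
LSB = Vref / 2^n = 5.77 / 8192 = 0.00070435 V
Max error = LSB / 2 = 0.00070435 / 2 = 0.00035217 V
Max error = 0.3522 mV

0.3522 mV


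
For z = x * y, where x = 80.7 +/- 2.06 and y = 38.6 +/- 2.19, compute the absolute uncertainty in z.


For a product z = x*y, the relative uncertainty is:
uz/z = sqrt((ux/x)^2 + (uy/y)^2)
Relative uncertainties: ux/x = 2.06/80.7 = 0.025527
uy/y = 2.19/38.6 = 0.056736
z = 80.7 * 38.6 = 3115.0
uz = 3115.0 * sqrt(0.025527^2 + 0.056736^2) = 193.797

193.797


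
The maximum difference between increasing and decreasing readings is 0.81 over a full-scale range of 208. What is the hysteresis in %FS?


Hysteresis = (max difference / full scale) * 100%.
H = (0.81 / 208) * 100
H = 0.389 %FS

0.389 %FS


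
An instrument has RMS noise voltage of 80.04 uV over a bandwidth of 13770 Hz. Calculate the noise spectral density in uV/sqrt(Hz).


Noise spectral density = Vrms / sqrt(BW).
NSD = 80.04 / sqrt(13770)
NSD = 80.04 / 117.3456
NSD = 0.6821 uV/sqrt(Hz)

0.6821 uV/sqrt(Hz)


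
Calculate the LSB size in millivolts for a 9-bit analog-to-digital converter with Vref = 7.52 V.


The resolution (LSB) of an ADC is Vref / 2^n.
LSB = 7.52 / 2^9
LSB = 7.52 / 512
LSB = 0.0146875 V = 14.6875 mV

14.6875 mV


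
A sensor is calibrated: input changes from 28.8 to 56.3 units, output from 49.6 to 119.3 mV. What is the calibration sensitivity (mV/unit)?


Sensitivity = (y2 - y1) / (x2 - x1).
S = (119.3 - 49.6) / (56.3 - 28.8)
S = 69.7 / 27.5
S = 2.5345 mV/unit

2.5345 mV/unit


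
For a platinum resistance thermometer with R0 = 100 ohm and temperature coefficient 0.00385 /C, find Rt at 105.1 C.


The RTD equation: Rt = R0 * (1 + alpha * T).
Rt = 100 * (1 + 0.00385 * 105.1)
Rt = 100 * (1 + 0.404635)
Rt = 100 * 1.404635
Rt = 140.463 ohm

140.463 ohm


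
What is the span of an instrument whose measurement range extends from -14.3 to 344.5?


Span = upper range - lower range.
Span = 344.5 - (-14.3)
Span = 358.8

358.8


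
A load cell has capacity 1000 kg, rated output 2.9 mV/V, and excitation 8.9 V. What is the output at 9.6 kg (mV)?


Vout = rated_output * Vex * (load / capacity).
Vout = 2.9 * 8.9 * (9.6 / 1000)
Vout = 2.9 * 8.9 * 0.0096
Vout = 0.248 mV

0.248 mV


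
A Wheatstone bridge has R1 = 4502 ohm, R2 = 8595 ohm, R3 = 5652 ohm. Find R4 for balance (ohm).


At balance: R1*R4 = R2*R3, so R4 = R2*R3/R1.
R4 = 8595 * 5652 / 4502
R4 = 48578940 / 4502
R4 = 10790.52 ohm

10790.52 ohm


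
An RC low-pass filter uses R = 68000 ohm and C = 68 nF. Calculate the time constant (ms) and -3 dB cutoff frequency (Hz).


Time constant: tau = R * C.
tau = 68000 * 6.80e-08 = 0.004624 s
tau = 4.624 ms
Cutoff frequency: fc = 1 / (2*pi*R*C).
fc = 1 / (2*pi*0.004624) = 34.42 Hz

tau = 4.624 ms, fc = 34.42 Hz


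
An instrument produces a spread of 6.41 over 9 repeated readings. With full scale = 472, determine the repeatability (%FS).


Repeatability = (spread / full scale) * 100%.
R = (6.41 / 472) * 100
R = 1.358 %FS

1.358 %FS


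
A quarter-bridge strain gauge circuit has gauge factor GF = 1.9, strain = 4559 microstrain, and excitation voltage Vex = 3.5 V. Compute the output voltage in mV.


Quarter bridge output: Vout = (GF * epsilon * Vex) / 4.
Vout = (1.9 * 4559e-6 * 3.5) / 4
Vout = 0.03031735 / 4 V
Vout = 0.00757934 V = 7.5793 mV

7.5793 mV


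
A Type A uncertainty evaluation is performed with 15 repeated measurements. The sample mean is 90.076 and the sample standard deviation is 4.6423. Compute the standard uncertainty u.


The standard uncertainty for Type A evaluation is u = s / sqrt(n).
u = 4.6423 / sqrt(15)
u = 4.6423 / 3.873
u = 1.1986

1.1986


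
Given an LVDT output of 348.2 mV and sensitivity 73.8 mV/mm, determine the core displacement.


Displacement = Vout / sensitivity.
d = 348.2 / 73.8
d = 4.718 mm

4.718 mm


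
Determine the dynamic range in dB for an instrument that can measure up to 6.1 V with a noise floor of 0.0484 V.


Dynamic range = 20 * log10(Vmax / Vnoise).
DR = 20 * log10(6.1 / 0.0484)
DR = 20 * log10(126.03)
DR = 42.01 dB

42.01 dB


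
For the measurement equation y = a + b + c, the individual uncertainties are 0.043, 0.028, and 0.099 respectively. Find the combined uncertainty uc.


For a sum of independent quantities, uc = sqrt(u1^2 + u2^2 + u3^2).
uc = sqrt(0.043^2 + 0.028^2 + 0.099^2)
uc = sqrt(0.001849 + 0.000784 + 0.009801)
uc = 0.1115

0.1115


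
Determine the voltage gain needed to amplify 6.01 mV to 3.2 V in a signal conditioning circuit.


Gain = Vout / Vin (converting to same units).
G = 3.2 V / 6.01 mV
G = 3200.0 mV / 6.01 mV
G = 532.45

532.45


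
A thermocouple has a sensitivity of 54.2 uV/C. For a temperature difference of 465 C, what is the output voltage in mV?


The thermocouple output V = sensitivity * dT.
V = 54.2 uV/C * 465 C
V = 25203.0 uV
V = 25.203 mV

25.203 mV


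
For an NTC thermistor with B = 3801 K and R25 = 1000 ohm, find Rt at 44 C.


NTC thermistor equation: Rt = R25 * exp(B * (1/T - 1/T25)).
T in Kelvin: 317.15 K, T25 = 298.15 K
1/T - 1/T25 = 1/317.15 - 1/298.15 = -0.00020093
B * (1/T - 1/T25) = 3801 * -0.00020093 = -0.7638
Rt = 1000 * exp(-0.7638) = 465.9 ohm

465.9 ohm


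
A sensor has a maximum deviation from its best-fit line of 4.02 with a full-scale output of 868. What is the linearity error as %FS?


Linearity error = (max deviation / full scale) * 100%.
Linearity = (4.02 / 868) * 100
Linearity = 0.463 %FS

0.463 %FS


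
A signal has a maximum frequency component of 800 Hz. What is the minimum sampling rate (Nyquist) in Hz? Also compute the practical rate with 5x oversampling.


By Nyquist theorem, fs_min = 2 * fmax.
fs_min = 2 * 800 = 1600 Hz
Practical rate = 5 * fs_min = 5 * 1600 = 8000 Hz

fs_min = 1600 Hz, fs_practical = 8000 Hz


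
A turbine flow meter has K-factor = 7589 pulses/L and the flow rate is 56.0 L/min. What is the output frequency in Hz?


Frequency = K * Q / 60 (converting L/min to L/s).
f = 7589 * 56.0 / 60
f = 424984.0 / 60
f = 7083.07 Hz

7083.07 Hz


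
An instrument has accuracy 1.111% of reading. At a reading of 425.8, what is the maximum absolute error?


Absolute error = (accuracy% / 100) * reading.
Error = (1.111 / 100) * 425.8
Error = 0.01111 * 425.8
Error = 4.7306

4.7306


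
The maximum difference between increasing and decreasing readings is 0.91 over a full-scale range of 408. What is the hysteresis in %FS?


Hysteresis = (max difference / full scale) * 100%.
H = (0.91 / 408) * 100
H = 0.223 %FS

0.223 %FS


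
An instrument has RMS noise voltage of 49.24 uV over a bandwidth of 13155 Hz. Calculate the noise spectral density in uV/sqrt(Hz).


Noise spectral density = Vrms / sqrt(BW).
NSD = 49.24 / sqrt(13155)
NSD = 49.24 / 114.6952
NSD = 0.4293 uV/sqrt(Hz)

0.4293 uV/sqrt(Hz)


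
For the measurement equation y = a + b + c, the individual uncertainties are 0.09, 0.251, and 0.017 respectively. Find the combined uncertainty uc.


For a sum of independent quantities, uc = sqrt(u1^2 + u2^2 + u3^2).
uc = sqrt(0.09^2 + 0.251^2 + 0.017^2)
uc = sqrt(0.0081 + 0.063001 + 0.000289)
uc = 0.2672

0.2672


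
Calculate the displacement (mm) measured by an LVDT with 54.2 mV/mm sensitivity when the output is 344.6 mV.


Displacement = Vout / sensitivity.
d = 344.6 / 54.2
d = 6.358 mm

6.358 mm


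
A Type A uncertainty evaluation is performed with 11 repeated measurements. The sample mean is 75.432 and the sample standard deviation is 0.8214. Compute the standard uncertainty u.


The standard uncertainty for Type A evaluation is u = s / sqrt(n).
u = 0.8214 / sqrt(11)
u = 0.8214 / 3.3166
u = 0.2477

0.2477


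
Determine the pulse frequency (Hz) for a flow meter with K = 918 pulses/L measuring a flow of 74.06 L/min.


Frequency = K * Q / 60 (converting L/min to L/s).
f = 918 * 74.06 / 60
f = 67987.08 / 60
f = 1133.12 Hz

1133.12 Hz


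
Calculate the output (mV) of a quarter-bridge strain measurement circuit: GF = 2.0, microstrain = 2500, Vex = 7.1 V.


Quarter bridge output: Vout = (GF * epsilon * Vex) / 4.
Vout = (2.0 * 2500e-6 * 7.1) / 4
Vout = 0.0355 / 4 V
Vout = 0.008875 V = 8.875 mV

8.875 mV


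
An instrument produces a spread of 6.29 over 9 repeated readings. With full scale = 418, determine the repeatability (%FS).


Repeatability = (spread / full scale) * 100%.
R = (6.29 / 418) * 100
R = 1.505 %FS

1.505 %FS


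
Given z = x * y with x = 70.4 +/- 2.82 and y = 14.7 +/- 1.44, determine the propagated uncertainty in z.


For a product z = x*y, the relative uncertainty is:
uz/z = sqrt((ux/x)^2 + (uy/y)^2)
Relative uncertainties: ux/x = 2.82/70.4 = 0.040057
uy/y = 1.44/14.7 = 0.097959
z = 70.4 * 14.7 = 1034.9
uz = 1034.9 * sqrt(0.040057^2 + 0.097959^2) = 109.524

109.524


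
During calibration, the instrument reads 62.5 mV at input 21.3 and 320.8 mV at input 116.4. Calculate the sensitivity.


Sensitivity = (y2 - y1) / (x2 - x1).
S = (320.8 - 62.5) / (116.4 - 21.3)
S = 258.3 / 95.1
S = 2.7161 mV/unit

2.7161 mV/unit


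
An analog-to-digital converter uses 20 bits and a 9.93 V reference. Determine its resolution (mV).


The resolution (LSB) of an ADC is Vref / 2^n.
LSB = 9.93 / 2^20
LSB = 9.93 / 1048576
LSB = 9.47e-06 V = 0.00946999 mV

0.00946999 mV


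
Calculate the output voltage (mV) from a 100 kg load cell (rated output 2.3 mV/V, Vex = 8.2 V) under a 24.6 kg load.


Vout = rated_output * Vex * (load / capacity).
Vout = 2.3 * 8.2 * (24.6 / 100)
Vout = 2.3 * 8.2 * 0.246
Vout = 4.64 mV

4.64 mV


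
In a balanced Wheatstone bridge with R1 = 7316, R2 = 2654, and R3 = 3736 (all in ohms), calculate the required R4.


At balance: R1*R4 = R2*R3, so R4 = R2*R3/R1.
R4 = 2654 * 3736 / 7316
R4 = 9915344 / 7316
R4 = 1355.3 ohm

1355.3 ohm


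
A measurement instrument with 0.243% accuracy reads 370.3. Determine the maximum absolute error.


Absolute error = (accuracy% / 100) * reading.
Error = (0.243 / 100) * 370.3
Error = 0.00243 * 370.3
Error = 0.8998

0.8998


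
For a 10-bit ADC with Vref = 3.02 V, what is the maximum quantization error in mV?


The maximum quantization error is +/- LSB/2.
LSB = Vref / 2^n = 3.02 / 1024 = 0.00294922 V
Max error = LSB / 2 = 0.00294922 / 2 = 0.00147461 V
Max error = 1.4746 mV

1.4746 mV


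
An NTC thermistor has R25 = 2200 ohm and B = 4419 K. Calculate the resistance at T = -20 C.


NTC thermistor equation: Rt = R25 * exp(B * (1/T - 1/T25)).
T in Kelvin: 253.15 K, T25 = 298.15 K
1/T - 1/T25 = 1/253.15 - 1/298.15 = 0.00059621
B * (1/T - 1/T25) = 4419 * 0.00059621 = 2.6347
Rt = 2200 * exp(2.6347) = 30664.7 ohm

30664.7 ohm


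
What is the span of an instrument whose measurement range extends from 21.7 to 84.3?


Span = upper range - lower range.
Span = 84.3 - (21.7)
Span = 62.6

62.6


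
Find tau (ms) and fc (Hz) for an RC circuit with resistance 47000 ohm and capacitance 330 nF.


Time constant: tau = R * C.
tau = 47000 * 3.30e-07 = 0.01551 s
tau = 15.51 ms
Cutoff frequency: fc = 1 / (2*pi*R*C).
fc = 1 / (2*pi*0.01551) = 10.26 Hz

tau = 15.51 ms, fc = 10.26 Hz


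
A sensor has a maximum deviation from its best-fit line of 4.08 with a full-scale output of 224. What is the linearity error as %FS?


Linearity error = (max deviation / full scale) * 100%.
Linearity = (4.08 / 224) * 100
Linearity = 1.821 %FS

1.821 %FS


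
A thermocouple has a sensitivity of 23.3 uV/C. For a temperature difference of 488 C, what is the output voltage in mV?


The thermocouple output V = sensitivity * dT.
V = 23.3 uV/C * 488 C
V = 11370.4 uV
V = 11.37 mV

11.37 mV


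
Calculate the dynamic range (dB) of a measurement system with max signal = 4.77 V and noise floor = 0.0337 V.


Dynamic range = 20 * log10(Vmax / Vnoise).
DR = 20 * log10(4.77 / 0.0337)
DR = 20 * log10(141.54)
DR = 43.02 dB

43.02 dB


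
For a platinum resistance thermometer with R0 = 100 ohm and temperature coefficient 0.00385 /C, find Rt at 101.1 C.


The RTD equation: Rt = R0 * (1 + alpha * T).
Rt = 100 * (1 + 0.00385 * 101.1)
Rt = 100 * (1 + 0.389235)
Rt = 100 * 1.389235
Rt = 138.923 ohm

138.923 ohm


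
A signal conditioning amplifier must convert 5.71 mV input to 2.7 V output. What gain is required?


Gain = Vout / Vin (converting to same units).
G = 2.7 V / 5.71 mV
G = 2700.0 mV / 5.71 mV
G = 472.85

472.85


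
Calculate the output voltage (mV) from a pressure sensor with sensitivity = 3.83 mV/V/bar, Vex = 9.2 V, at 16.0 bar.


Output = sensitivity * Vex * P.
Vout = 3.83 * 9.2 * 16.0
Vout = 35.236 * 16.0
Vout = 563.78 mV

563.78 mV


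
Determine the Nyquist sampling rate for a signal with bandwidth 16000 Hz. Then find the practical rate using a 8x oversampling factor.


By Nyquist theorem, fs_min = 2 * fmax.
fs_min = 2 * 16000 = 32000 Hz
Practical rate = 8 * fs_min = 8 * 32000 = 256000 Hz

fs_min = 32000 Hz, fs_practical = 256000 Hz


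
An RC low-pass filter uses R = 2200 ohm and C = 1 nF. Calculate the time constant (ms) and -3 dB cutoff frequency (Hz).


Time constant: tau = R * C.
tau = 2200 * 1.00e-09 = 2.2e-06 s
tau = 0.0022 ms
Cutoff frequency: fc = 1 / (2*pi*R*C).
fc = 1 / (2*pi*2.2e-06) = 72343.16 Hz

tau = 0.0022 ms, fc = 72343.16 Hz


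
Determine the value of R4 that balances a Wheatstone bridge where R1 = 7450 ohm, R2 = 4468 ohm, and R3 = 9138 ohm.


At balance: R1*R4 = R2*R3, so R4 = R2*R3/R1.
R4 = 4468 * 9138 / 7450
R4 = 40828584 / 7450
R4 = 5480.35 ohm

5480.35 ohm


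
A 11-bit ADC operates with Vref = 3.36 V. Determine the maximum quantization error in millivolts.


The maximum quantization error is +/- LSB/2.
LSB = Vref / 2^n = 3.36 / 2048 = 0.00164062 V
Max error = LSB / 2 = 0.00164062 / 2 = 0.00082031 V
Max error = 0.8203 mV

0.8203 mV


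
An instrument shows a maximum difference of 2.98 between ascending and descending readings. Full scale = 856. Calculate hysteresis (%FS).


Hysteresis = (max difference / full scale) * 100%.
H = (2.98 / 856) * 100
H = 0.348 %FS

0.348 %FS


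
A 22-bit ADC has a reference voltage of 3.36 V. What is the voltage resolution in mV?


The resolution (LSB) of an ADC is Vref / 2^n.
LSB = 3.36 / 2^22
LSB = 3.36 / 4194304
LSB = 8e-07 V = 0.00080109 mV

0.00080109 mV


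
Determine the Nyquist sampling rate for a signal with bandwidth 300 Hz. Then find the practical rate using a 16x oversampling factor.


By Nyquist theorem, fs_min = 2 * fmax.
fs_min = 2 * 300 = 600 Hz
Practical rate = 16 * fs_min = 16 * 600 = 9600 Hz

fs_min = 600 Hz, fs_practical = 9600 Hz


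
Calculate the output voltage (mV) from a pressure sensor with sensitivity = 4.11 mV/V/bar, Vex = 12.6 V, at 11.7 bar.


Output = sensitivity * Vex * P.
Vout = 4.11 * 12.6 * 11.7
Vout = 51.786 * 11.7
Vout = 605.9 mV

605.9 mV


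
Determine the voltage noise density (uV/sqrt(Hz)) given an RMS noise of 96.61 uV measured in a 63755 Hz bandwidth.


Noise spectral density = Vrms / sqrt(BW).
NSD = 96.61 / sqrt(63755)
NSD = 96.61 / 252.4975
NSD = 0.3826 uV/sqrt(Hz)

0.3826 uV/sqrt(Hz)


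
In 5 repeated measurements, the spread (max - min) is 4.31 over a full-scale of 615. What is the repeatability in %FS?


Repeatability = (spread / full scale) * 100%.
R = (4.31 / 615) * 100
R = 0.701 %FS

0.701 %FS


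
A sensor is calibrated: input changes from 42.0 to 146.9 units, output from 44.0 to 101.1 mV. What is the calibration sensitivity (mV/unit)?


Sensitivity = (y2 - y1) / (x2 - x1).
S = (101.1 - 44.0) / (146.9 - 42.0)
S = 57.1 / 104.9
S = 0.5443 mV/unit

0.5443 mV/unit


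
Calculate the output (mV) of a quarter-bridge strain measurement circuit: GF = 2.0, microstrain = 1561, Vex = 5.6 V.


Quarter bridge output: Vout = (GF * epsilon * Vex) / 4.
Vout = (2.0 * 1561e-6 * 5.6) / 4
Vout = 0.0174832 / 4 V
Vout = 0.0043708 V = 4.3708 mV

4.3708 mV


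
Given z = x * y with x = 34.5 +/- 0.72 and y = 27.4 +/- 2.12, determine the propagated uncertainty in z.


For a product z = x*y, the relative uncertainty is:
uz/z = sqrt((ux/x)^2 + (uy/y)^2)
Relative uncertainties: ux/x = 0.72/34.5 = 0.02087
uy/y = 2.12/27.4 = 0.077372
z = 34.5 * 27.4 = 945.3
uz = 945.3 * sqrt(0.02087^2 + 0.077372^2) = 75.754

75.754


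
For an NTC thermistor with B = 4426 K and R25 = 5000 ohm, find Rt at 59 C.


NTC thermistor equation: Rt = R25 * exp(B * (1/T - 1/T25)).
T in Kelvin: 332.15 K, T25 = 298.15 K
1/T - 1/T25 = 1/332.15 - 1/298.15 = -0.00034333
B * (1/T - 1/T25) = 4426 * -0.00034333 = -1.5196
Rt = 5000 * exp(-1.5196) = 1094.0 ohm

1094.0 ohm


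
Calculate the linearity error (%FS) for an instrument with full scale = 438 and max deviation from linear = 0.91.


Linearity error = (max deviation / full scale) * 100%.
Linearity = (0.91 / 438) * 100
Linearity = 0.208 %FS

0.208 %FS


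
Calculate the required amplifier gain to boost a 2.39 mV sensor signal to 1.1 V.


Gain = Vout / Vin (converting to same units).
G = 1.1 V / 2.39 mV
G = 1100.0 mV / 2.39 mV
G = 460.25

460.25


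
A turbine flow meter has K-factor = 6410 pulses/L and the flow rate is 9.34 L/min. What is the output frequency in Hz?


Frequency = K * Q / 60 (converting L/min to L/s).
f = 6410 * 9.34 / 60
f = 59869.4 / 60
f = 997.82 Hz

997.82 Hz


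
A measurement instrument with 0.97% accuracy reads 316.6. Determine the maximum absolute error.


Absolute error = (accuracy% / 100) * reading.
Error = (0.97 / 100) * 316.6
Error = 0.0097 * 316.6
Error = 3.071

3.071


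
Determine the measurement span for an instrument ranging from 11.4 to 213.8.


Span = upper range - lower range.
Span = 213.8 - (11.4)
Span = 202.4

202.4


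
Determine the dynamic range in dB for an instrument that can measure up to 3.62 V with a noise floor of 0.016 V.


Dynamic range = 20 * log10(Vmax / Vnoise).
DR = 20 * log10(3.62 / 0.016)
DR = 20 * log10(226.25)
DR = 47.09 dB

47.09 dB


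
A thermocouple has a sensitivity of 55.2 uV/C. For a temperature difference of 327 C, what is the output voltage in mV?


The thermocouple output V = sensitivity * dT.
V = 55.2 uV/C * 327 C
V = 18050.4 uV
V = 18.05 mV

18.05 mV


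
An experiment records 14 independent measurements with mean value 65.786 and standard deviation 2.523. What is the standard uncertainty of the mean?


The standard uncertainty for Type A evaluation is u = s / sqrt(n).
u = 2.523 / sqrt(14)
u = 2.523 / 3.7417
u = 0.6743

0.6743


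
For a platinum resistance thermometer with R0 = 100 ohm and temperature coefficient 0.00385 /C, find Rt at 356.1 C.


The RTD equation: Rt = R0 * (1 + alpha * T).
Rt = 100 * (1 + 0.00385 * 356.1)
Rt = 100 * (1 + 1.370985)
Rt = 100 * 2.370985
Rt = 237.099 ohm

237.099 ohm


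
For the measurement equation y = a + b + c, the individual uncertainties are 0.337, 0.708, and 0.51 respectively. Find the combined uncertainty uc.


For a sum of independent quantities, uc = sqrt(u1^2 + u2^2 + u3^2).
uc = sqrt(0.337^2 + 0.708^2 + 0.51^2)
uc = sqrt(0.113569 + 0.501264 + 0.2601)
uc = 0.9354

0.9354


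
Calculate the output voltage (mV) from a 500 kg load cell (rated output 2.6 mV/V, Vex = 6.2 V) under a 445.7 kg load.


Vout = rated_output * Vex * (load / capacity).
Vout = 2.6 * 6.2 * (445.7 / 500)
Vout = 2.6 * 6.2 * 0.8914
Vout = 14.369 mV

14.369 mV


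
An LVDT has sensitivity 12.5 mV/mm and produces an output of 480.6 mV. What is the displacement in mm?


Displacement = Vout / sensitivity.
d = 480.6 / 12.5
d = 38.448 mm

38.448 mm


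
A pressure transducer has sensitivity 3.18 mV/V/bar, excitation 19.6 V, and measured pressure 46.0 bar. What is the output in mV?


Output = sensitivity * Vex * P.
Vout = 3.18 * 19.6 * 46.0
Vout = 62.328 * 46.0
Vout = 2867.09 mV

2867.09 mV


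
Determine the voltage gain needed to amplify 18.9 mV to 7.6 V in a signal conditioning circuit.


Gain = Vout / Vin (converting to same units).
G = 7.6 V / 18.9 mV
G = 7600.0 mV / 18.9 mV
G = 402.12

402.12


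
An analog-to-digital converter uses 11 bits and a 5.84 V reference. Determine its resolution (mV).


The resolution (LSB) of an ADC is Vref / 2^n.
LSB = 5.84 / 2^11
LSB = 5.84 / 2048
LSB = 0.00285156 V = 2.8515625 mV

2.8515625 mV


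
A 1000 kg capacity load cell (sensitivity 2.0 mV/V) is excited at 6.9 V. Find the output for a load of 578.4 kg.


Vout = rated_output * Vex * (load / capacity).
Vout = 2.0 * 6.9 * (578.4 / 1000)
Vout = 2.0 * 6.9 * 0.5784
Vout = 7.982 mV

7.982 mV


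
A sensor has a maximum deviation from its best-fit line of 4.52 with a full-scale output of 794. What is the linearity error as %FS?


Linearity error = (max deviation / full scale) * 100%.
Linearity = (4.52 / 794) * 100
Linearity = 0.569 %FS

0.569 %FS


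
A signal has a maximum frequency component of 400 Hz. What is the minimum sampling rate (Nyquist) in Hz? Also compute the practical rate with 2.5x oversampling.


By Nyquist theorem, fs_min = 2 * fmax.
fs_min = 2 * 400 = 800 Hz
Practical rate = 2.5 * fs_min = 2.5 * 800 = 2000 Hz

fs_min = 800 Hz, fs_practical = 2000 Hz


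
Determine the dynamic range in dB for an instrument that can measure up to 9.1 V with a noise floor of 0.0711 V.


Dynamic range = 20 * log10(Vmax / Vnoise).
DR = 20 * log10(9.1 / 0.0711)
DR = 20 * log10(127.99)
DR = 42.14 dB

42.14 dB


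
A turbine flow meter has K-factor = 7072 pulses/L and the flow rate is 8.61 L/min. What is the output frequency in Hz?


Frequency = K * Q / 60 (converting L/min to L/s).
f = 7072 * 8.61 / 60
f = 60889.92 / 60
f = 1014.83 Hz

1014.83 Hz


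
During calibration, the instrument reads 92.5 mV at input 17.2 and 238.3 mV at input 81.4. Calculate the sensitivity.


Sensitivity = (y2 - y1) / (x2 - x1).
S = (238.3 - 92.5) / (81.4 - 17.2)
S = 145.8 / 64.2
S = 2.271 mV/unit

2.271 mV/unit


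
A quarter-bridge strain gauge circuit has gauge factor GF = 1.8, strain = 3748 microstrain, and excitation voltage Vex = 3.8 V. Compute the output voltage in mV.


Quarter bridge output: Vout = (GF * epsilon * Vex) / 4.
Vout = (1.8 * 3748e-6 * 3.8) / 4
Vout = 0.02563632 / 4 V
Vout = 0.00640908 V = 6.4091 mV

6.4091 mV


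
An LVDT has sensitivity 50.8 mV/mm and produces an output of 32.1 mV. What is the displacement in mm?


Displacement = Vout / sensitivity.
d = 32.1 / 50.8
d = 0.632 mm

0.632 mm


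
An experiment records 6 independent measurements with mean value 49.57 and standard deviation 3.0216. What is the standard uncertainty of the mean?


The standard uncertainty for Type A evaluation is u = s / sqrt(n).
u = 3.0216 / sqrt(6)
u = 3.0216 / 2.4495
u = 1.2336

1.2336


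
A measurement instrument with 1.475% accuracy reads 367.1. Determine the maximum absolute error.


Absolute error = (accuracy% / 100) * reading.
Error = (1.475 / 100) * 367.1
Error = 0.01475 * 367.1
Error = 5.4147

5.4147


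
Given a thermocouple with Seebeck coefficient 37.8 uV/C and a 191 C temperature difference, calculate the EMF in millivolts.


The thermocouple output V = sensitivity * dT.
V = 37.8 uV/C * 191 C
V = 7219.8 uV
V = 7.22 mV

7.22 mV


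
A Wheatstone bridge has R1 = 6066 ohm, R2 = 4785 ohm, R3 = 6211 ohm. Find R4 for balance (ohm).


At balance: R1*R4 = R2*R3, so R4 = R2*R3/R1.
R4 = 4785 * 6211 / 6066
R4 = 29719635 / 6066
R4 = 4899.38 ohm

4899.38 ohm


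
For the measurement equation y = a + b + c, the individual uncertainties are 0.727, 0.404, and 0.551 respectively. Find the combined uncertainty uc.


For a sum of independent quantities, uc = sqrt(u1^2 + u2^2 + u3^2).
uc = sqrt(0.727^2 + 0.404^2 + 0.551^2)
uc = sqrt(0.528529 + 0.163216 + 0.303601)
uc = 0.9977

0.9977


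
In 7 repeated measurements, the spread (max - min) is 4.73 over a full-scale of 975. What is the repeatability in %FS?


Repeatability = (spread / full scale) * 100%.
R = (4.73 / 975) * 100
R = 0.485 %FS

0.485 %FS


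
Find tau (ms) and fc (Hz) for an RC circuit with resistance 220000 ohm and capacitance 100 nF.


Time constant: tau = R * C.
tau = 220000 * 1.00e-07 = 0.022 s
tau = 22.0 ms
Cutoff frequency: fc = 1 / (2*pi*R*C).
fc = 1 / (2*pi*0.022) = 7.23 Hz

tau = 22.0 ms, fc = 7.23 Hz


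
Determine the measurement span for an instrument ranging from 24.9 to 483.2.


Span = upper range - lower range.
Span = 483.2 - (24.9)
Span = 458.3

458.3


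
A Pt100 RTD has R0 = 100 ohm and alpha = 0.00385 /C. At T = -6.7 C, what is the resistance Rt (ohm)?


The RTD equation: Rt = R0 * (1 + alpha * T).
Rt = 100 * (1 + 0.00385 * -6.7)
Rt = 100 * (1 + -0.025795)
Rt = 100 * 0.974205
Rt = 97.421 ohm

97.421 ohm


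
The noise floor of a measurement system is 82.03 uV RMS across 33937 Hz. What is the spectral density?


Noise spectral density = Vrms / sqrt(BW).
NSD = 82.03 / sqrt(33937)
NSD = 82.03 / 184.22
NSD = 0.4453 uV/sqrt(Hz)

0.4453 uV/sqrt(Hz)


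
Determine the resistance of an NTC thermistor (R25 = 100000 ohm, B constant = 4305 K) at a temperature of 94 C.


NTC thermistor equation: Rt = R25 * exp(B * (1/T - 1/T25)).
T in Kelvin: 367.15 K, T25 = 298.15 K
1/T - 1/T25 = 1/367.15 - 1/298.15 = -0.00063033
B * (1/T - 1/T25) = 4305 * -0.00063033 = -2.7136
Rt = 100000 * exp(-2.7136) = 6629.9 ohm

6629.9 ohm


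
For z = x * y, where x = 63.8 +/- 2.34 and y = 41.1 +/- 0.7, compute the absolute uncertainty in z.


For a product z = x*y, the relative uncertainty is:
uz/z = sqrt((ux/x)^2 + (uy/y)^2)
Relative uncertainties: ux/x = 2.34/63.8 = 0.036677
uy/y = 0.7/41.1 = 0.017032
z = 63.8 * 41.1 = 2622.2
uz = 2622.2 * sqrt(0.036677^2 + 0.017032^2) = 106.038

106.038


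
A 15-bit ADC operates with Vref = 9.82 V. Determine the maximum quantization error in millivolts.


The maximum quantization error is +/- LSB/2.
LSB = Vref / 2^n = 9.82 / 32768 = 0.00029968 V
Max error = LSB / 2 = 0.00029968 / 2 = 0.00014984 V
Max error = 0.1498 mV

0.1498 mV


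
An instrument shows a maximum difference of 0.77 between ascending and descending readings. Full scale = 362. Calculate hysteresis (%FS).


Hysteresis = (max difference / full scale) * 100%.
H = (0.77 / 362) * 100
H = 0.213 %FS

0.213 %FS


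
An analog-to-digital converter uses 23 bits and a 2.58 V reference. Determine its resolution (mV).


The resolution (LSB) of an ADC is Vref / 2^n.
LSB = 2.58 / 2^23
LSB = 2.58 / 8388608
LSB = 3.1e-07 V = 0.00030756 mV

0.00030756 mV


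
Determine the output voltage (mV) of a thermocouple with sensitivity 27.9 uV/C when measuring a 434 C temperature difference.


The thermocouple output V = sensitivity * dT.
V = 27.9 uV/C * 434 C
V = 12108.6 uV
V = 12.109 mV

12.109 mV


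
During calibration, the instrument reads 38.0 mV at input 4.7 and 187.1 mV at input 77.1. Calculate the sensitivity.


Sensitivity = (y2 - y1) / (x2 - x1).
S = (187.1 - 38.0) / (77.1 - 4.7)
S = 149.1 / 72.4
S = 2.0594 mV/unit

2.0594 mV/unit


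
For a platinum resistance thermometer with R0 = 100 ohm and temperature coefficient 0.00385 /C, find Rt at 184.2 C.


The RTD equation: Rt = R0 * (1 + alpha * T).
Rt = 100 * (1 + 0.00385 * 184.2)
Rt = 100 * (1 + 0.70917)
Rt = 100 * 1.70917
Rt = 170.917 ohm

170.917 ohm


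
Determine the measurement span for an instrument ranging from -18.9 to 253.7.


Span = upper range - lower range.
Span = 253.7 - (-18.9)
Span = 272.6

272.6


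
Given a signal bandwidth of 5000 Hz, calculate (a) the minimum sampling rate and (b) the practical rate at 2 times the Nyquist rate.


By Nyquist theorem, fs_min = 2 * fmax.
fs_min = 2 * 5000 = 10000 Hz
Practical rate = 2 * fs_min = 2 * 10000 = 20000 Hz

fs_min = 10000 Hz, fs_practical = 20000 Hz


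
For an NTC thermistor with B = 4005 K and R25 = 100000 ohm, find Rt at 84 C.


NTC thermistor equation: Rt = R25 * exp(B * (1/T - 1/T25)).
T in Kelvin: 357.15 K, T25 = 298.15 K
1/T - 1/T25 = 1/357.15 - 1/298.15 = -0.00055407
B * (1/T - 1/T25) = 4005 * -0.00055407 = -2.2191
Rt = 100000 * exp(-2.2191) = 10871.1 ohm

10871.1 ohm


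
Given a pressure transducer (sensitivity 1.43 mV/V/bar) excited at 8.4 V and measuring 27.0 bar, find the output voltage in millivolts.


Output = sensitivity * Vex * P.
Vout = 1.43 * 8.4 * 27.0
Vout = 12.012 * 27.0
Vout = 324.32 mV

324.32 mV


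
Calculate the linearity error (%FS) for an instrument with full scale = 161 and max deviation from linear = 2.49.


Linearity error = (max deviation / full scale) * 100%.
Linearity = (2.49 / 161) * 100
Linearity = 1.547 %FS

1.547 %FS


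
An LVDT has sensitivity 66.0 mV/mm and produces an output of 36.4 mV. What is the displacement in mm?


Displacement = Vout / sensitivity.
d = 36.4 / 66.0
d = 0.552 mm

0.552 mm


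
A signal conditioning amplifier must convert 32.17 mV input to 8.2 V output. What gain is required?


Gain = Vout / Vin (converting to same units).
G = 8.2 V / 32.17 mV
G = 8200.0 mV / 32.17 mV
G = 254.9

254.9


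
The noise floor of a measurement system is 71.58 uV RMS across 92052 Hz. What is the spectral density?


Noise spectral density = Vrms / sqrt(BW).
NSD = 71.58 / sqrt(92052)
NSD = 71.58 / 303.4007
NSD = 0.2359 uV/sqrt(Hz)

0.2359 uV/sqrt(Hz)


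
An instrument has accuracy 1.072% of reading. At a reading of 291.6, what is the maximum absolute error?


Absolute error = (accuracy% / 100) * reading.
Error = (1.072 / 100) * 291.6
Error = 0.01072 * 291.6
Error = 3.126

3.126


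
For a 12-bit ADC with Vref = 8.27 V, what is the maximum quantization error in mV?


The maximum quantization error is +/- LSB/2.
LSB = Vref / 2^n = 8.27 / 4096 = 0.00201904 V
Max error = LSB / 2 = 0.00201904 / 2 = 0.00100952 V
Max error = 1.0095 mV

1.0095 mV


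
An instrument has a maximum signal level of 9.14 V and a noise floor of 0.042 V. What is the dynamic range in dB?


Dynamic range = 20 * log10(Vmax / Vnoise).
DR = 20 * log10(9.14 / 0.042)
DR = 20 * log10(217.62)
DR = 46.75 dB

46.75 dB


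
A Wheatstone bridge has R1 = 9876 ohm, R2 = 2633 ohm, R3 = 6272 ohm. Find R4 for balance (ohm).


At balance: R1*R4 = R2*R3, so R4 = R2*R3/R1.
R4 = 2633 * 6272 / 9876
R4 = 16514176 / 9876
R4 = 1672.15 ohm

1672.15 ohm


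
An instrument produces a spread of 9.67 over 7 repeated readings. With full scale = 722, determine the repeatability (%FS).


Repeatability = (spread / full scale) * 100%.
R = (9.67 / 722) * 100
R = 1.339 %FS

1.339 %FS


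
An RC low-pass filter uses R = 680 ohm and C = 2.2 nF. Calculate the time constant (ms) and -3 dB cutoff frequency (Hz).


Time constant: tau = R * C.
tau = 680 * 2.20e-09 = 1.496e-06 s
tau = 0.0015 ms
Cutoff frequency: fc = 1 / (2*pi*R*C).
fc = 1 / (2*pi*1.496e-06) = 106386.99 Hz

tau = 0.0015 ms, fc = 106386.99 Hz


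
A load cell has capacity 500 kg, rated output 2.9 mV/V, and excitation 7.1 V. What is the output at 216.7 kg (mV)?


Vout = rated_output * Vex * (load / capacity).
Vout = 2.9 * 7.1 * (216.7 / 500)
Vout = 2.9 * 7.1 * 0.4334
Vout = 8.924 mV

8.924 mV


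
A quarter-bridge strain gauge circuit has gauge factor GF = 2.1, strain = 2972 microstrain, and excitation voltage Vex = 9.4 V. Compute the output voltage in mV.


Quarter bridge output: Vout = (GF * epsilon * Vex) / 4.
Vout = (2.1 * 2972e-6 * 9.4) / 4
Vout = 0.05866728 / 4 V
Vout = 0.01466682 V = 14.6668 mV

14.6668 mV


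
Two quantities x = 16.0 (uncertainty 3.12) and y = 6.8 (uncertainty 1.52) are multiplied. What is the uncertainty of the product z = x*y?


For a product z = x*y, the relative uncertainty is:
uz/z = sqrt((ux/x)^2 + (uy/y)^2)
Relative uncertainties: ux/x = 3.12/16.0 = 0.195
uy/y = 1.52/6.8 = 0.223529
z = 16.0 * 6.8 = 108.8
uz = 108.8 * sqrt(0.195^2 + 0.223529^2) = 32.274

32.274


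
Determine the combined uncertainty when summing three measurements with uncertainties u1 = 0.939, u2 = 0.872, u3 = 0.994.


For a sum of independent quantities, uc = sqrt(u1^2 + u2^2 + u3^2).
uc = sqrt(0.939^2 + 0.872^2 + 0.994^2)
uc = sqrt(0.881721 + 0.760384 + 0.988036)
uc = 1.6218

1.6218


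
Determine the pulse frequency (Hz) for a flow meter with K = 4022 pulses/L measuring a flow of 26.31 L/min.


Frequency = K * Q / 60 (converting L/min to L/s).
f = 4022 * 26.31 / 60
f = 105818.82 / 60
f = 1763.65 Hz

1763.65 Hz


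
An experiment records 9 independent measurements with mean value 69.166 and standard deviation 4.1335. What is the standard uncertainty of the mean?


The standard uncertainty for Type A evaluation is u = s / sqrt(n).
u = 4.1335 / sqrt(9)
u = 4.1335 / 3.0
u = 1.3778

1.3778


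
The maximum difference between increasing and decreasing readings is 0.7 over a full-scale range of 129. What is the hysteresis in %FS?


Hysteresis = (max difference / full scale) * 100%.
H = (0.7 / 129) * 100
H = 0.543 %FS

0.543 %FS


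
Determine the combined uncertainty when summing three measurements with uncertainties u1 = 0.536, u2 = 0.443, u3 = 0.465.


For a sum of independent quantities, uc = sqrt(u1^2 + u2^2 + u3^2).
uc = sqrt(0.536^2 + 0.443^2 + 0.465^2)
uc = sqrt(0.287296 + 0.196249 + 0.216225)
uc = 0.8365

0.8365


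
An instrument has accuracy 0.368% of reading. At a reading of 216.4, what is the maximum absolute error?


Absolute error = (accuracy% / 100) * reading.
Error = (0.368 / 100) * 216.4
Error = 0.00368 * 216.4
Error = 0.7964

0.7964


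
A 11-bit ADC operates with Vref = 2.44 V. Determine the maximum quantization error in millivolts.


The maximum quantization error is +/- LSB/2.
LSB = Vref / 2^n = 2.44 / 2048 = 0.00119141 V
Max error = LSB / 2 = 0.00119141 / 2 = 0.0005957 V
Max error = 0.5957 mV

0.5957 mV


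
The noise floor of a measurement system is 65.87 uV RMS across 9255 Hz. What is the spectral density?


Noise spectral density = Vrms / sqrt(BW).
NSD = 65.87 / sqrt(9255)
NSD = 65.87 / 96.2029
NSD = 0.6847 uV/sqrt(Hz)

0.6847 uV/sqrt(Hz)


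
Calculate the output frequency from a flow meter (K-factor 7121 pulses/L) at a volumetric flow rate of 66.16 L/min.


Frequency = K * Q / 60 (converting L/min to L/s).
f = 7121 * 66.16 / 60
f = 471125.36 / 60
f = 7852.09 Hz

7852.09 Hz


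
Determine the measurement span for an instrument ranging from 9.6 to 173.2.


Span = upper range - lower range.
Span = 173.2 - (9.6)
Span = 163.6

163.6


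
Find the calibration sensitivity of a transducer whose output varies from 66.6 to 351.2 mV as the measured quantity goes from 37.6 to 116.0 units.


Sensitivity = (y2 - y1) / (x2 - x1).
S = (351.2 - 66.6) / (116.0 - 37.6)
S = 284.6 / 78.4
S = 3.6301 mV/unit

3.6301 mV/unit


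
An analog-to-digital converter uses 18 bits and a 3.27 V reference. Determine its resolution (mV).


The resolution (LSB) of an ADC is Vref / 2^n.
LSB = 3.27 / 2^18
LSB = 3.27 / 262144
LSB = 1.247e-05 V = 0.01247406 mV

0.01247406 mV


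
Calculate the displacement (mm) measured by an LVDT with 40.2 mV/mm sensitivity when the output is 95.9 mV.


Displacement = Vout / sensitivity.
d = 95.9 / 40.2
d = 2.386 mm

2.386 mm
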